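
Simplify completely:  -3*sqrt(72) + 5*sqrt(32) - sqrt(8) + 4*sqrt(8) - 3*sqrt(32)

3*sqrt(72) = 18*sqrt(2); 5*sqrt(32) = 20*sqrt(2); sqrt(8) = 2*sqrt(2); 4*sqrt(8) = 8*sqrt(2); 3*sqrt(32) = 12*sqrt(2)
Combine: (-18 + 20 - 2 + 8 - 12)·sqrt(2) = -4*sqrt(2)

-4*sqrt(2)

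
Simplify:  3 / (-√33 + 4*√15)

(√33 + 4*√15)/69

Multiply numerator and denominator by √33 + 4*√15.
Denominator becomes 207; numerator becomes 3*√33 + 12*√15.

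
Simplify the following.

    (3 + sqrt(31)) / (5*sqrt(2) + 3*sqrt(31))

(-5*sqrt(62) - 15*sqrt(2) + 9*sqrt(31) + 93)/229

Multiply numerator and denominator by -5*sqrt(2) + 3*sqrt(31).
Denominator becomes 229; numerator becomes -5*sqrt(62) - 15*sqrt(2) + 9*sqrt(31) + 93.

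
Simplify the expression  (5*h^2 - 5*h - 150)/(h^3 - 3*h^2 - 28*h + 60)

Factor: 5*h^2 - 5*h - 150 = 5*(h - 6)*(h + 5);  h^3 - 3*h^2 - 28*h + 60 = (h + 5)*(h - 6)*(h - 2)
Cancel the common factors (h - 6), (h + 5).

5/(h - 2)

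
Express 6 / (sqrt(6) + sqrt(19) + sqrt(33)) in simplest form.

(-9*sqrt(418) - 12*sqrt(33) + 30*sqrt(19) + 69*sqrt(6))/98

Group as (sqrt(19) + sqrt(33)) + sqrt(6); multiply by (sqrt(19) + sqrt(33)) - sqrt(6), then rationalise the remaining surd.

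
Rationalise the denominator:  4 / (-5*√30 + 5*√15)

Multiply numerator and denominator by 5*√15 + 5*√30.
Denominator becomes -375; numerator becomes 20*√15 + 20*√30.

(-4*√30 - 4*√15)/75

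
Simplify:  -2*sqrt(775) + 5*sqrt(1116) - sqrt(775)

15*sqrt(31)

2*sqrt(775) = 10*sqrt(31); 5*sqrt(1116) = 30*sqrt(31); sqrt(775) = 5*sqrt(31)
Combine: (-10 + 30 - 5)·sqrt(31) = 15*sqrt(31)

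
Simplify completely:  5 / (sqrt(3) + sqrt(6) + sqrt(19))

(-40*sqrt(6) - 55*sqrt(3) + 15*sqrt(38) + 25*sqrt(19))/14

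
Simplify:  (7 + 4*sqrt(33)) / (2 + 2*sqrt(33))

(3*sqrt(33) + 125)/64

Multiply numerator and denominator by -2*sqrt(33) + 2.
Denominator becomes -128; numerator becomes -250 - 6*sqrt(33).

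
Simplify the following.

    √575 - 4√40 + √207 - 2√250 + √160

-14*√10 + 8*√23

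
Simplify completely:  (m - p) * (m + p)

Telescope via difference of squares: (m+p)(m-p) = m^2 - p^2.

m^2 - p^2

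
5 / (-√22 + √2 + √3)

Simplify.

(-17*√22 - 21*√3 - 23*√2 - 4*√33)/53

Group as (√2 + √3) - √22; multiply by (√2 + √3) + √22, then rationalise the remaining surd.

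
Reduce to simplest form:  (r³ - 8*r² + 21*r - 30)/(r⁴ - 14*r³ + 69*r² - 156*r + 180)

1/(r - 6)

Factor: r³ - 8*r² + 21*r - 30 = (r - 5)·(r² - 3*r + 6);  r⁴ - 14*r³ + 69*r² - 156*r + 180 = (r - 6)·(r² - 3*r + 6)·(r - 5)
Cancel the common factors (r² - 3*r + 6), (r - 5).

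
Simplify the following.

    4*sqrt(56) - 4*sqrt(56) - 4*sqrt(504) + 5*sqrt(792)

4*sqrt(56) = 8*sqrt(14); 4*sqrt(56) = 8*sqrt(14); 4*sqrt(504) = 24*sqrt(14); 5*sqrt(792) = 30*sqrt(22)

-24*sqrt(14) + 30*sqrt(22)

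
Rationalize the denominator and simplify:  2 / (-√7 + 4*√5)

(2*√7 + 8*√5)/73

Multiply numerator and denominator by √7 + 4*√5.
Denominator becomes 73; numerator becomes 2*√7 + 8*√5.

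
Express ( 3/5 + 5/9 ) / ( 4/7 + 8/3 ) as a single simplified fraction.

Numerator: 3/5 + 5/9 = 52/45
Denominator: 4/7 + 8/3 = 68/21
Divide: (52/45) · (21/68) = 91/255

91/255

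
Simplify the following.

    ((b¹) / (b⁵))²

Inside the bracket: (b^-4)
Raise to the power 2: (b^-8)

b^(-8)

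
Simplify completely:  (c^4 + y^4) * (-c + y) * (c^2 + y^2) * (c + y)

-c^8 + y^8

Pair the conjugate factors: (y+c)(y-c) = -c^2 + y^2, then repeat with the next factor.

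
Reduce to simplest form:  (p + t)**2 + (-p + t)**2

Write as f(t,p) + f(t,-p) and expand.

2*p**2 + 2*t**2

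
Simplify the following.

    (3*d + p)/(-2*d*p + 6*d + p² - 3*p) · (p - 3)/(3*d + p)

Factor: -2*d*p + 6*d + p² - 3*p = (p - 3)·(-2*d + p)
Cancel the common factors (p - 3), (3*d + p).

1/(-2*d + p)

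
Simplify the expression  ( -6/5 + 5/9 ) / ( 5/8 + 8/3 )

Numerator: -6/5 + 5/9 = -29/45
Denominator: 5/8 + 8/3 = 79/24
Divide: (-29/45) · (24/79) = -232/1185

-232/1185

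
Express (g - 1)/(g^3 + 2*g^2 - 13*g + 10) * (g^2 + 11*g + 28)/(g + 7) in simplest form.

(g + 4)/(g^2 + 3*g - 10)

Factor: g^3 + 2*g^2 - 13*g + 10 = (g - 1)*(g + 5)*(g - 2);  g^2 + 11*g + 28 = (g + 4)*(g + 7)
Cancel the common factors (g + 7), (g - 1).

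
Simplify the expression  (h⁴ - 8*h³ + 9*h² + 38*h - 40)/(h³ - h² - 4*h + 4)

(h² - 9*h + 20)/(h - 2)

Factor: h⁴ - 8*h³ + 9*h² + 38*h - 40 = (h + 2)·(h - 5)·(h - 4)·(h - 1);  h³ - h² - 4*h + 4 = (h - 1)·(h - 2)·(h + 2)
Cancel the common factors (h + 2), (h - 1).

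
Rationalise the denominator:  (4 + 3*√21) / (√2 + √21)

(-3*√42 - 4*√2 + 4*√21 + 63)/19

Multiply numerator and denominator by -√2 + √21.
Denominator becomes 19; numerator becomes -3*√42 - 4*√2 + 4*√21 + 63.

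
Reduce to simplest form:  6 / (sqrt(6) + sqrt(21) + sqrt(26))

(-72*sqrt(91) + 6*sqrt(26) + 66*sqrt(21) + 246*sqrt(6))/503

Group as (sqrt(6) + sqrt(21)) + sqrt(26); multiply by (sqrt(6) + sqrt(21)) - sqrt(26), then rationalise the remaining surd.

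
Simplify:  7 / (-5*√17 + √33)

(-5*√17 - √33)/56

Multiply numerator and denominator by √33 + 5*√17.
Denominator becomes -392; numerator becomes 7*√33 + 35*√17.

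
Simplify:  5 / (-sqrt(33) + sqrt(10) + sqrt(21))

(5*sqrt(33) + 55*sqrt(21) + 110*sqrt(10) + 15*sqrt(770))/418

Group as (sqrt(10) + sqrt(21)) - sqrt(33); multiply by (sqrt(10) + sqrt(21)) + sqrt(33), then rationalise the remaining surd.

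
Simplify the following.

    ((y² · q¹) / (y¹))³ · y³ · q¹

Inside the bracket: y¹ · q¹
Raise to the power 3: y³ · q³
Multiply by y³ · q¹: add exponents.

q⁴*y⁶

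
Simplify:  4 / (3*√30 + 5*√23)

Multiply numerator and denominator by -3*√30 + 5*√23.
Denominator becomes 305; numerator becomes -12*√30 + 20*√23.

(-12*√30 + 20*√23)/305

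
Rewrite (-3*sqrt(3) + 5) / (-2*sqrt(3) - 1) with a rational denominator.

(-13*sqrt(3) + 23)/11

Multiply numerator and denominator by -1 + 2*sqrt(3).
Denominator becomes -11; numerator becomes -23 + 13*sqrt(3).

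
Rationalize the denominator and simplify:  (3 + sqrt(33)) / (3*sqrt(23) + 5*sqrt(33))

(-sqrt(759) - 3*sqrt(23) + 5*sqrt(33) + 55)/206

Multiply numerator and denominator by -3*sqrt(23) + 5*sqrt(33).
Denominator becomes 618; numerator becomes -3*sqrt(759) - 9*sqrt(23) + 15*sqrt(33) + 165.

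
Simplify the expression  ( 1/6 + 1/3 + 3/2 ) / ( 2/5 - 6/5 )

-5/2

Numerator: 1/6 + 1/3 + 3/2 = 2
Denominator: 2/5 - 6/5 = -4/5
Divide: (2) · (-5/4) = -5/2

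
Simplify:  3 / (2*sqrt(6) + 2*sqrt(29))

Multiply numerator and denominator by -2*sqrt(29) + 2*sqrt(6).
Denominator becomes -92; numerator becomes -6*sqrt(29) + 6*sqrt(6).

(-3*sqrt(6) + 3*sqrt(29))/46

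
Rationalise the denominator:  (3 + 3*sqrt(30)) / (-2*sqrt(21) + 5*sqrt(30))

(2*sqrt(21) + 5*sqrt(30) + 6*sqrt(70) + 150)/222

Multiply numerator and denominator by 2*sqrt(21) + 5*sqrt(30).
Denominator becomes 666; numerator becomes 6*sqrt(21) + 15*sqrt(30) + 18*sqrt(70) + 450.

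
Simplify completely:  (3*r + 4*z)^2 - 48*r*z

After expansion: 9*r^2 - 24*r*z + 16*z^2 — a perfect-square trinomial.

(3*r - 4*z)^2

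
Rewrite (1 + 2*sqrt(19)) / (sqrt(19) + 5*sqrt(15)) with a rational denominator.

Multiply numerator and denominator by -5*sqrt(15) + sqrt(19).
Denominator becomes -356; numerator becomes -10*sqrt(285) - 5*sqrt(15) + sqrt(19) + 38.

(-38 - sqrt(19) + 5*sqrt(15) + 10*sqrt(285))/356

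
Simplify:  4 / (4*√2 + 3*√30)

(-8*√2 + 6*√30)/119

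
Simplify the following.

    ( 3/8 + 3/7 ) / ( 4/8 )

45/28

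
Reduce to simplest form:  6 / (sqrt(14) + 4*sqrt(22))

Multiply numerator and denominator by -4*sqrt(22) + sqrt(14).
Denominator becomes -338; numerator becomes -24*sqrt(22) + 6*sqrt(14).

(-3*sqrt(14) + 12*sqrt(22))/169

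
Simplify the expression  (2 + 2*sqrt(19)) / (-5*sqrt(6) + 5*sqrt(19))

(2*sqrt(6) + 2*sqrt(19) + 2*sqrt(114) + 38)/65

Multiply numerator and denominator by 5*sqrt(6) + 5*sqrt(19).
Denominator becomes 325; numerator becomes 10*sqrt(6) + 10*sqrt(19) + 10*sqrt(114) + 190.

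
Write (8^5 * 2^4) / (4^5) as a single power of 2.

8^5 = 2^15; 2^4 = 2^4; 4^5 = 2^10
Combine exponents: 2^9

2^9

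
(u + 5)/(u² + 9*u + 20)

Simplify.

Factor: u² + 9*u + 20 = (u + 4)·(u + 5)
Cancel the common factor (u + 5).

1/(u + 4)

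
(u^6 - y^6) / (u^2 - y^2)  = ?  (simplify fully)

u^4 + u^2*y^2 + y^4

Difference of sixth powers: factor out (u^2 - y^2).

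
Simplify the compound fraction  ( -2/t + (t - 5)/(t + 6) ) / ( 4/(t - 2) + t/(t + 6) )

Numerator: -2/t + (t - 5)/(t + 6) = (t² - 7*t - 12)/(t² + 6*t)
Denominator: 4/(t - 2) + t/(t + 6) = (t² + 2*t + 24)/(t² + 4*t - 12)
Divide: ((t² - 7*t - 12)/(t² + 6*t)) · ((t² + 4*t - 12)/(t² + 2*t + 24)) = (t³ - 9*t² + 2*t + 24)/(t³ + 2*t² + 24*t)

(t³ - 9*t² + 2*t + 24)/(t³ + 2*t² + 24*t)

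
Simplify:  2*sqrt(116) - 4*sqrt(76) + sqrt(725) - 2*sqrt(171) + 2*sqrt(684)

-2*sqrt(19) + 9*sqrt(29)

2*sqrt(116) = 4*sqrt(29); 4*sqrt(76) = 8*sqrt(19); sqrt(725) = 5*sqrt(29); 2*sqrt(171) = 6*sqrt(19); 2*sqrt(684) = 12*sqrt(19)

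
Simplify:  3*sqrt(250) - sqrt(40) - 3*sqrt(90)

4*sqrt(10)

3*sqrt(250) = 15*sqrt(10); sqrt(40) = 2*sqrt(10); 3*sqrt(90) = 9*sqrt(10)
Combine: (15 - 2 - 9)·sqrt(10) = 4*sqrt(10)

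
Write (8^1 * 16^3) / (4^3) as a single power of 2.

8^1 = 2^3; 16^3 = 2^12; 4^3 = 2^6
Combine exponents: 2^9

2^9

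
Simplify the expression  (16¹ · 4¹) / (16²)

2^(-2)

16¹ = 2^4; 4¹ = 2^2; 16² = 2^8
Combine exponents: 2^(-2)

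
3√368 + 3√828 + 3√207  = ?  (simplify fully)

3√368 = 12*√23; 3√828 = 18*√23; 3√207 = 9*√23
Combine: (12 + 18 + 9)·√23 = 39*√23

39*√23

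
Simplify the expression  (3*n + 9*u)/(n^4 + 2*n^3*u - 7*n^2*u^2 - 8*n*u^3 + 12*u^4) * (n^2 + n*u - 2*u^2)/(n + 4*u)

Factor: 3*n + 9*u = 3*(n + 3*u);  n^4 + 2*n^3*u - 7*n^2*u^2 - 8*n*u^3 + 12*u^4 = (n + 3*u)*(n + 2*u)*(n - 2*u)*(n - u);  n^2 + n*u - 2*u^2 = (n - u)*(n + 2*u)
Cancel the common factors (n + 2*u), (n + 3*u), (n - u).

-3/(-n^2 - 2*n*u + 8*u^2)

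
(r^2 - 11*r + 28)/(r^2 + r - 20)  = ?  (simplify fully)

Factor: r^2 - 11*r + 28 = (r - 4)*(r - 7);  r^2 + r - 20 = (r - 4)*(r + 5)
Cancel the common factor (r - 4).

(r - 7)/(r + 5)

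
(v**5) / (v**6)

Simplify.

1/v

Quotient: (v**-1)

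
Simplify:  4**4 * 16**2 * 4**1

2**18

4**4 = 2**8; 16**2 = 2**8; 4**1 = 2**2
Combine exponents: 2**18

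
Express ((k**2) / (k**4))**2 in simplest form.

Inside the bracket: (k**-2)
Raise to the power 2: (k**-4)

k**(-4)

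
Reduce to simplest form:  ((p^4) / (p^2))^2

p^4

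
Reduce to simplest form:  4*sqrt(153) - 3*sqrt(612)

-6*sqrt(17)

4*sqrt(153) = 12*sqrt(17); 3*sqrt(612) = 18*sqrt(17)
Combine: (12 - 18)·sqrt(17) = -6*sqrt(17)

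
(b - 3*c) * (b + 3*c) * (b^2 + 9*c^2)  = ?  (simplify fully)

b^4 - 81*c^4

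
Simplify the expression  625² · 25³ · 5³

625² = 5^8; 25³ = 5^6; 5³ = 5^3
Combine exponents: 5^17

5^17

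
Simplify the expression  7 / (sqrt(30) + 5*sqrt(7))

(-7*sqrt(30) + 35*sqrt(7))/145

Multiply numerator and denominator by -sqrt(30) + 5*sqrt(7).
Denominator becomes 145; numerator becomes -7*sqrt(30) + 35*sqrt(7).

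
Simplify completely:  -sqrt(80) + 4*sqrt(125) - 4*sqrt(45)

sqrt(80) = 4*sqrt(5); 4*sqrt(125) = 20*sqrt(5); 4*sqrt(45) = 12*sqrt(5)
Combine: (-4 + 20 - 12)·sqrt(5) = 4*sqrt(5)

4*sqrt(5)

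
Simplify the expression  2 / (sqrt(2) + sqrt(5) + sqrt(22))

(-38*sqrt(5) - 50*sqrt(2) + 8*sqrt(55) + 30*sqrt(22))/185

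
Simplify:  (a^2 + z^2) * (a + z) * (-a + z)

-a^4 + z^4

Telescope via difference of squares: (z+a)(z-a) = -a^2 + z^2, then repeat with the next factor.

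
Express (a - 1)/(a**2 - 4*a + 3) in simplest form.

Factor: a**2 - 4*a + 3 = (a - 1)*(a - 3)
Cancel the common factor (a - 1).

1/(a - 3)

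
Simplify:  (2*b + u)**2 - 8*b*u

(2*b - u)**2

Expand the square and combine the 8*b*u term.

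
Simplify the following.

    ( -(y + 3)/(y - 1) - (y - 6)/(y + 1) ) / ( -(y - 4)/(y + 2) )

Numerator: -(y + 3)/(y - 1) - (y - 6)/(y + 1) = (-2*y**2 + 3*y - 9)/(y**2 - 1)
Denominator: -(y - 4)/(y + 2) = (-y + 4)/(y + 2)
Divide: ((-2*y**2 + 3*y - 9)/(y**2 - 1)) · ((y + 2)/(-y + 4)) = (2*y**3 + y**2 + 3*y + 18)/(y**3 - 4*y**2 - y + 4)

(2*y**3 + y**2 + 3*y + 18)/(y**3 - 4*y**2 - y + 4)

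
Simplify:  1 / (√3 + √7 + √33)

Group as (√7 + √33) + √3; multiply by (√7 + √33) - √3, then rationalise the remaining surd.

(-29*√7 - 37*√3 + 6*√77 + 23*√33)/445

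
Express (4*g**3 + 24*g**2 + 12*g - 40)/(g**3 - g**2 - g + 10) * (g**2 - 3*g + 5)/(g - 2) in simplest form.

(4*g**2 + 16*g - 20)/(g - 2)

Factor: 4*g**3 + 24*g**2 + 12*g - 40 = 4*(g + 2)*(g + 5)*(g - 1);  g**3 - g**2 - g + 10 = (g**2 - 3*g + 5)*(g + 2)
Cancel the common factors (g**2 - 3*g + 5), (g + 2).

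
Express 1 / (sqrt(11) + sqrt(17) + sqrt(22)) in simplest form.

(-11*sqrt(34) + 3*sqrt(22) + 8*sqrt(17) + 14*sqrt(11))/356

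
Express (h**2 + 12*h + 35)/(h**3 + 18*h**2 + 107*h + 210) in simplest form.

1/(h + 6)

Factor: h**2 + 12*h + 35 = (h + 5)*(h + 7);  h**3 + 18*h**2 + 107*h + 210 = (h + 5)*(h + 7)*(h + 6)
Cancel the common factors (h + 7), (h + 5).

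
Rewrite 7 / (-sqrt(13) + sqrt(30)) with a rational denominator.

Multiply numerator and denominator by sqrt(13) + sqrt(30).
Denominator becomes 17; numerator becomes 7*sqrt(13) + 7*sqrt(30).

(7*sqrt(13) + 7*sqrt(30))/17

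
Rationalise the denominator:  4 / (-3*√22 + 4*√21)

Multiply numerator and denominator by 3*√22 + 4*√21.
Denominator becomes 138; numerator becomes 12*√22 + 16*√21.

(6*√22 + 8*√21)/69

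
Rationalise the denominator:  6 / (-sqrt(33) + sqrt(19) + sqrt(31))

Group as (sqrt(19) + sqrt(31)) - sqrt(33); multiply by (sqrt(19) + sqrt(31)) + sqrt(33), then rationalise the remaining surd.

(-34*sqrt(33) + 42*sqrt(31) + 90*sqrt(19) + 4*sqrt(19437))/689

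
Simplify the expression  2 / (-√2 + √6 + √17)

Group as (√6 + √17) - √2; multiply by (√6 + √17) + √2, then rationalise the remaining surd.

(-26*√6 - 8*√51 + 42*√2 + 18*√17)/33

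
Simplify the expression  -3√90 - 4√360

-33*√10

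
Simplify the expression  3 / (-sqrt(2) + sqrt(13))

(3*sqrt(2) + 3*sqrt(13))/11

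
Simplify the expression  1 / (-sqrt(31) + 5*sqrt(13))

Multiply numerator and denominator by sqrt(31) + 5*sqrt(13).
Denominator becomes 294; numerator becomes sqrt(31) + 5*sqrt(13).

(sqrt(31) + 5*sqrt(13))/294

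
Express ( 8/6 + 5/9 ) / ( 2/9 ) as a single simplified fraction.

Numerator: 8/6 + 5/9 = 17/9
Denominator: 2/9 = 2/9
Divide: (17/9) · (9/2) = 17/2

17/2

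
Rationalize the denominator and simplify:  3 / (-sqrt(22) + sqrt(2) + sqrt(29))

(-27*sqrt(22) - 15*sqrt(29) + 147*sqrt(2) + 12*sqrt(319))/151

Group as (sqrt(2) + sqrt(29)) - sqrt(22); multiply by (sqrt(2) + sqrt(29)) + sqrt(22), then rationalise the remaining surd.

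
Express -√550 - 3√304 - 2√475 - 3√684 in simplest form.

√550 = 5*√22; 3√304 = 12*√19; 2√475 = 10*√19; 3√684 = 18*√19

-40*√19 - 5*√22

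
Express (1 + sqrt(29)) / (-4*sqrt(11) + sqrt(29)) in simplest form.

Multiply numerator and denominator by sqrt(29) + 4*sqrt(11).
Denominator becomes -147; numerator becomes sqrt(29) + 4*sqrt(11) + 29 + 4*sqrt(319).

(-4*sqrt(319) - 29 - 4*sqrt(11) - sqrt(29))/147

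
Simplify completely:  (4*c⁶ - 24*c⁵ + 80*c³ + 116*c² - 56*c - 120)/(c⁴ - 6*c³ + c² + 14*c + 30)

Factor: 4*c⁶ - 24*c⁵ + 80*c³ + 116*c² - 56*c - 120 = 4·(c - 1)·(c - 3)·(c + 1)·(c² + 2*c + 2)·(c - 5);  c⁴ - 6*c³ + c² + 14*c + 30 = (c² + 2*c + 2)·(c - 3)·(c - 5)
Cancel the common factors (c² + 2*c + 2), (c - 5), (c - 3).

4*c² - 4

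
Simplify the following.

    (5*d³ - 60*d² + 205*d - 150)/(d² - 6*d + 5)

Factor: 5*d³ - 60*d² + 205*d - 150 = 5·(d - 1)·(d - 5)·(d - 6);  d² - 6*d + 5 = (d - 1)·(d - 5)
Cancel the common factors (d - 1), (d - 5).

5*d - 30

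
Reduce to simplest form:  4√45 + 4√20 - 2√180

4√45 = 12*√5; 4√20 = 8*√5; 2√180 = 12*√5
Combine: (12 + 8 - 12)·√5 = 8*√5

8*√5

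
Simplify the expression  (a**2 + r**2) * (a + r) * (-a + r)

-a**4 + r**4

Pair the conjugate factors: (r+a)(r-a) = -a**2 + r**2, then repeat with the next factor.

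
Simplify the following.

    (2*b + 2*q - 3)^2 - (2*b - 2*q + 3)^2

8*b*(2*q - 3)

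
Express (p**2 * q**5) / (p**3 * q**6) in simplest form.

Quotient: (p**-1) * (q**-1)

1/(p*q)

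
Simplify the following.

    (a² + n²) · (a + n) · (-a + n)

-a⁴ + n⁴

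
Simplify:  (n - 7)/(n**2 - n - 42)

1/(n + 6)

Factor: n**2 - n - 42 = (n + 6)*(n - 7)
Cancel the common factor (n - 7).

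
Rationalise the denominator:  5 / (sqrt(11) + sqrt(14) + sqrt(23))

(-5*sqrt(3542) + 5*sqrt(23) + 50*sqrt(14) + 65*sqrt(11))/306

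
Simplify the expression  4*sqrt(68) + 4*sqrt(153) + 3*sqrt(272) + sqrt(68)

34*sqrt(17)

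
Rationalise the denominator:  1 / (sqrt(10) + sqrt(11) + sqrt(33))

Group as (sqrt(10) + sqrt(11)) + sqrt(33); multiply by (sqrt(10) + sqrt(11)) - sqrt(33), then rationalise the remaining surd.

(-11*sqrt(30) - 6*sqrt(33) + 16*sqrt(11) + 17*sqrt(10))/148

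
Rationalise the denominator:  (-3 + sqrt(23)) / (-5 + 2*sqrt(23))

(-sqrt(23) + 31)/67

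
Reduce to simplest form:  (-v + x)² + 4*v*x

(v + x)²

Expanding gives v² + 2*v*x + x², a perfect square.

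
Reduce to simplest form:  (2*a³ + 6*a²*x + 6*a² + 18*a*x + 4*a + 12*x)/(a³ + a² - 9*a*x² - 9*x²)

Factor: 2*a³ + 6*a²*x + 6*a² + 18*a*x + 4*a + 12*x = 2·(a + 1)·(a + 2)·(a + 3*x);  a³ + a² - 9*a*x² - 9*x² = (a + 3*x)·(a - 3*x)·(a + 1)
Cancel the common factors (a + 1), (a + 3*x).

(-2*a - 4)/(-a + 3*x)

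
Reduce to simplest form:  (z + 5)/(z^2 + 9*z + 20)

Factor: z^2 + 9*z + 20 = (z + 4)*(z + 5)
Cancel the common factor (z + 5).

1/(z + 4)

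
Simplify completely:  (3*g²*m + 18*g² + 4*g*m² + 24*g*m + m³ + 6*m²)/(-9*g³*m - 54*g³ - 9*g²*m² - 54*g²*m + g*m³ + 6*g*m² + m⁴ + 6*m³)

-1/(3*g - m)

Factor: 3*g²*m + 18*g² + 4*g*m² + 24*g*m + m³ + 6*m² = (3*g + m)·(m + 6)·(g + m);  -9*g³*m - 54*g³ - 9*g²*m² - 54*g²*m + g*m³ + 6*g*m² + m⁴ + 6*m³ = (3*g + m)·(-3*g + m)·(m + 6)·(g + m)
Cancel the common factors (g + m), (3*g + m), (m + 6).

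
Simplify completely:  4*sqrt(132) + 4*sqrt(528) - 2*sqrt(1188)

4*sqrt(132) = 8*sqrt(33); 4*sqrt(528) = 16*sqrt(33); 2*sqrt(1188) = 12*sqrt(33)
Combine: (8 + 16 - 12)·sqrt(33) = 12*sqrt(33)

12*sqrt(33)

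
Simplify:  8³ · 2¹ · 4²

8³ = 2^9; 2¹ = 2^1; 4² = 2^4
Combine exponents: 2^14

2^14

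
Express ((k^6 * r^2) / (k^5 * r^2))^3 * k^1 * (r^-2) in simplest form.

k^4/r^2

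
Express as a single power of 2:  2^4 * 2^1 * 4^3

2^11

2^4 = 2^4; 2^1 = 2^1; 4^3 = 2^6
Combine exponents: 2^11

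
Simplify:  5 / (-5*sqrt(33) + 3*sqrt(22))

Multiply numerator and denominator by 3*sqrt(22) + 5*sqrt(33).
Denominator becomes -627; numerator becomes 15*sqrt(22) + 25*sqrt(33).

(-25*sqrt(33) - 15*sqrt(22))/627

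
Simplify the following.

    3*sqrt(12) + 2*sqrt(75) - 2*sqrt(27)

10*sqrt(3)

3*sqrt(12) = 6*sqrt(3); 2*sqrt(75) = 10*sqrt(3); 2*sqrt(27) = 6*sqrt(3)
Combine: (6 + 10 - 6)·sqrt(3) = 10*sqrt(3)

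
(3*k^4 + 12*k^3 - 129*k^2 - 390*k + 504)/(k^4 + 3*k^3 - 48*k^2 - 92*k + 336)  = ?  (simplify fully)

Factor: 3*k^4 + 12*k^3 - 129*k^2 - 390*k + 504 = 3*(k + 4)*(k - 1)*(k + 7)*(k - 6);  k^4 + 3*k^3 - 48*k^2 - 92*k + 336 = (k - 2)*(k - 6)*(k + 4)*(k + 7)
Cancel the common factors (k - 6), (k + 4), (k + 7).

(3*k - 3)/(k - 2)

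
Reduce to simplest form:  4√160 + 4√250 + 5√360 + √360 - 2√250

62*√10

4√160 = 16*√10; 4√250 = 20*√10; 5√360 = 30*√10; √360 = 6*√10; 2√250 = 10*√10
Combine: (16 + 20 + 30 + 6 - 10)·√10 = 62*√10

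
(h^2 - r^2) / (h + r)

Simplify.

h - r

h^2 - r^2 factors as -(-h + r)*(h + r).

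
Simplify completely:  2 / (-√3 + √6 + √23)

Group as (√6 + √23) - √3; multiply by (√6 + √23) + √3, then rationalise the remaining surd.

(-10*√6 - 3*√46 + 13*√3 + 7*√23)/31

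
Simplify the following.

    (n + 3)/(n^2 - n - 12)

1/(n - 4)

Factor: n^2 - n - 12 = (n - 4)*(n + 3)
Cancel the common factor (n + 3).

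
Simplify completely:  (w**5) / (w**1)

w**4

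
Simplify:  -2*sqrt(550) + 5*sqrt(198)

2*sqrt(550) = 10*sqrt(22); 5*sqrt(198) = 15*sqrt(22)
Combine: (-10 + 15)·sqrt(22) = 5*sqrt(22)

5*sqrt(22)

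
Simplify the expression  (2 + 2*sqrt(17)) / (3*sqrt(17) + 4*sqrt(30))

(-102 - 6*sqrt(17) + 8*sqrt(30) + 8*sqrt(510))/327

Multiply numerator and denominator by -4*sqrt(30) + 3*sqrt(17).
Denominator becomes -327; numerator becomes -8*sqrt(510) - 8*sqrt(30) + 6*sqrt(17) + 102.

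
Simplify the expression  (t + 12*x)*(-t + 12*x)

-t^2 + 144*x^2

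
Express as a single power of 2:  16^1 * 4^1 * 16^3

2^18

16^1 = 2^4; 4^1 = 2^2; 16^3 = 2^12
Combine exponents: 2^18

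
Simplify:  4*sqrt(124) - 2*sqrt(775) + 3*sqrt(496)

10*sqrt(31)

4*sqrt(124) = 8*sqrt(31); 2*sqrt(775) = 10*sqrt(31); 3*sqrt(496) = 12*sqrt(31)
Combine: (8 - 10 + 12)·sqrt(31) = 10*sqrt(31)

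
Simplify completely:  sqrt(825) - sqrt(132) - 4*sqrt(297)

sqrt(825) = 5*sqrt(33); sqrt(132) = 2*sqrt(33); 4*sqrt(297) = 12*sqrt(33)
Combine: (5 - 2 - 12)·sqrt(33) = -9*sqrt(33)

-9*sqrt(33)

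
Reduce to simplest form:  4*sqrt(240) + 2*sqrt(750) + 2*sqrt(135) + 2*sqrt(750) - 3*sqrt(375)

7*sqrt(15) + 20*sqrt(30)

4*sqrt(240) = 16*sqrt(15); 2*sqrt(750) = 10*sqrt(30); 2*sqrt(135) = 6*sqrt(15); 2*sqrt(750) = 10*sqrt(30); 3*sqrt(375) = 15*sqrt(15)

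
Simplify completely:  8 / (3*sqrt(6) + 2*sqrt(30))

(-12*sqrt(6) + 8*sqrt(30))/33

Multiply numerator and denominator by -2*sqrt(30) + 3*sqrt(6).
Denominator becomes -66; numerator becomes -16*sqrt(30) + 24*sqrt(6).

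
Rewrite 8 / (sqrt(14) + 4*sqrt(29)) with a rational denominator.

(-4*sqrt(14) + 16*sqrt(29))/225

Multiply numerator and denominator by -sqrt(14) + 4*sqrt(29).
Denominator becomes 450; numerator becomes -8*sqrt(14) + 32*sqrt(29).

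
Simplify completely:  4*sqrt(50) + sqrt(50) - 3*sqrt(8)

4*sqrt(50) = 20*sqrt(2); sqrt(50) = 5*sqrt(2); 3*sqrt(8) = 6*sqrt(2)
Combine: (20 + 5 - 6)·sqrt(2) = 19*sqrt(2)

19*sqrt(2)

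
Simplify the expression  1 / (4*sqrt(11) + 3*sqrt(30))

Multiply numerator and denominator by -3*sqrt(30) + 4*sqrt(11).
Denominator becomes -94; numerator becomes -3*sqrt(30) + 4*sqrt(11).

(-4*sqrt(11) + 3*sqrt(30))/94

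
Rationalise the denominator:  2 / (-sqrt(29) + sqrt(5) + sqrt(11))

(26*sqrt(29) + 46*sqrt(11) + 70*sqrt(5) + 4*sqrt(1595))/51

Group as (sqrt(5) + sqrt(11)) - sqrt(29); multiply by (sqrt(5) + sqrt(11)) + sqrt(29), then rationalise the remaining surd.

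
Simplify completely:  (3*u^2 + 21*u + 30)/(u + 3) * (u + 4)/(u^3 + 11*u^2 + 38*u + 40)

3/(u + 3)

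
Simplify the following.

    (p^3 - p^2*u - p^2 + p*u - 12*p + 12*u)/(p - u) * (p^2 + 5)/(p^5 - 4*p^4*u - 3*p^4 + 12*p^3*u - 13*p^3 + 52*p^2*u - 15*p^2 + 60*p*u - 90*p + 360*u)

Factor: p^3 - p^2*u - p^2 + p*u - 12*p + 12*u = (p + 3)*(p - 4)*(p - u);  p^5 - 4*p^4*u - 3*p^4 + 12*p^3*u - 13*p^3 + 52*p^2*u - 15*p^2 + 60*p*u - 90*p + 360*u = (p - 4*u)*(p + 3)*(p^2 + 5)*(p - 6)
Cancel the common factors (p^2 + 5), (p - u), (p + 3).

(p - 4)/(p^2 - 4*p*u - 6*p + 24*u)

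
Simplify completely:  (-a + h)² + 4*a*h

Expand the square and combine the 4*a*h term.

(a + h)²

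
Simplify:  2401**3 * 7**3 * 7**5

2401**3 = 7**12; 7**3 = 7**3; 7**5 = 7**5
Combine exponents: 7**20

7**20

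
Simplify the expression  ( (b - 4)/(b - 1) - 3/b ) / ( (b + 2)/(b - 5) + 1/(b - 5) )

Numerator: (b - 4)/(b - 1) - 3/b = (b² - 7*b + 3)/(b² - b)
Denominator: (b + 2)/(b - 5) + 1/(b - 5) = (b + 3)/(b - 5)
Divide: ((b² - 7*b + 3)/(b² - b)) · ((b - 5)/(b + 3)) = (b³ - 12*b² + 38*b - 15)/(b³ + 2*b² - 3*b)

(b³ - 12*b² + 38*b - 15)/(b³ + 2*b² - 3*b)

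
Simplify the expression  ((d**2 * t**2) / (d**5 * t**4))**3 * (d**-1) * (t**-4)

1/(d**10*t**10)

Inside the bracket: (d**-3) * (t**-2)
Raise to the power 3: (d**-9) * (t**-6)
Multiply by (d**-1) * (t**-4): add exponents.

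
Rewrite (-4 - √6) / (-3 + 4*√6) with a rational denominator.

Multiply numerator and denominator by -4*√6 - 3.
Denominator becomes -87; numerator becomes 36 + 19*√6.

(-19*√6 - 36)/87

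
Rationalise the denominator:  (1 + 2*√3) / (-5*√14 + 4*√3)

(-10*√42 - 24 - 5*√14 - 4*√3)/302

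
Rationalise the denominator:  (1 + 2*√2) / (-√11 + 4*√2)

(√11 + 4*√2 + 2*√22 + 16)/21

Multiply numerator and denominator by √11 + 4*√2.
Denominator becomes 21; numerator becomes √11 + 4*√2 + 2*√22 + 16.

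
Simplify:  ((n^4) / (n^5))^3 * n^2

1/n

Inside the bracket: (n^-1)
Raise to the power 3: (n^-3)
Multiply by n^2: add exponents.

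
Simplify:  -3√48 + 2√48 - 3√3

3√48 = 12*√3; 2√48 = 8*√3; 3√3 = 3*√3
Combine: (-12 + 8 - 3)·√3 = -7*√3

-7*√3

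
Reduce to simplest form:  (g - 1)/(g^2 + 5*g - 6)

Factor: g^2 + 5*g - 6 = (g + 6)*(g - 1)
Cancel the common factor (g - 1).

1/(g + 6)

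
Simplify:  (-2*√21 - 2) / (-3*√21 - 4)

Multiply numerator and denominator by -4 + 3*√21.
Denominator becomes -173; numerator becomes -118 + 2*√21.

(-2*√21 + 118)/173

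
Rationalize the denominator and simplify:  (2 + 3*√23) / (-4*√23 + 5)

(-286 - 23*√23)/343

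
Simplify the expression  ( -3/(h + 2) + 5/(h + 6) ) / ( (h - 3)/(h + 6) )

Numerator: -3/(h + 2) + 5/(h + 6) = (2*h - 8)/(h^2 + 8*h + 12)
Denominator: (h - 3)/(h + 6) = (h - 3)/(h + 6)
Divide: ((2*h - 8)/(h^2 + 8*h + 12)) · ((h + 6)/(h - 3)) = (2*h - 8)/(h^2 - h - 6)

(2*h - 8)/(h^2 - h - 6)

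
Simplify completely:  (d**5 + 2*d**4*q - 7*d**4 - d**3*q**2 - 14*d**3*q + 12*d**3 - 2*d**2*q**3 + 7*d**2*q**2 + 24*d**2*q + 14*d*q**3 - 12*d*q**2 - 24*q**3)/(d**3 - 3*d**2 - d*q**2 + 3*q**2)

d**2 + 2*d*q - 4*d - 8*q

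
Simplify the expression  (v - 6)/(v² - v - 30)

1/(v + 5)

Factor: v² - v - 30 = (v + 5)·(v - 6)
Cancel the common factor (v - 6).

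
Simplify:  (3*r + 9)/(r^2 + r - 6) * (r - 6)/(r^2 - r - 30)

3/(r^2 + 3*r - 10)

Factor: 3*r + 9 = 3*(r + 3);  r^2 + r - 6 = (r + 3)*(r - 2);  r^2 - r - 30 = (r - 6)*(r + 5)
Cancel the common factors (r + 3), (r - 6).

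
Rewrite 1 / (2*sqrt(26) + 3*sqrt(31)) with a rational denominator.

(-2*sqrt(26) + 3*sqrt(31))/175

Multiply numerator and denominator by -3*sqrt(31) + 2*sqrt(26).
Denominator becomes -175; numerator becomes -3*sqrt(31) + 2*sqrt(26).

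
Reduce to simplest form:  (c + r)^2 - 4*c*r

(c - r)^2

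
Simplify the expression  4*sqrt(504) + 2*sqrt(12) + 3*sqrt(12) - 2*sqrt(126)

4*sqrt(504) = 24*sqrt(14); 2*sqrt(12) = 4*sqrt(3); 3*sqrt(12) = 6*sqrt(3); 2*sqrt(126) = 6*sqrt(14)

10*sqrt(3) + 18*sqrt(14)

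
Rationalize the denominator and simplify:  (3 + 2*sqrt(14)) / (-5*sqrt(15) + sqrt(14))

(-10*sqrt(210) - 15*sqrt(15) - 28 - 3*sqrt(14))/361

Multiply numerator and denominator by sqrt(14) + 5*sqrt(15).
Denominator becomes -361; numerator becomes 3*sqrt(14) + 28 + 15*sqrt(15) + 10*sqrt(210).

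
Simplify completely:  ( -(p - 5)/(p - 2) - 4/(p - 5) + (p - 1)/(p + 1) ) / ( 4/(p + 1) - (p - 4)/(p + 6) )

(3*p³ + 12*p² - 9*p + 162)/(p⁴ - 14*p³ + 31*p² + 126*p - 280)

Numerator: -(p - 5)/(p - 2) - 4/(p - 5) + (p - 1)/(p + 1) = (-3*p² + 6*p - 27)/(p³ - 6*p² + 3*p + 10)
Denominator: 4/(p + 1) - (p - 4)/(p + 6) = (-p² + 7*p + 28)/(p² + 7*p + 6)
Divide: ((-3*p² + 6*p - 27)/(p³ - 6*p² + 3*p + 10)) · ((p² + 7*p + 6)/(-p² + 7*p + 28)) = (3*p³ + 12*p² - 9*p + 162)/(p⁴ - 14*p³ + 31*p² + 126*p - 280)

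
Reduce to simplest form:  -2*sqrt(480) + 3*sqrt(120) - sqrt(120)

2*sqrt(480) = 8*sqrt(30); 3*sqrt(120) = 6*sqrt(30); sqrt(120) = 2*sqrt(30)
Combine: (-8 + 6 - 2)·sqrt(30) = -4*sqrt(30)

-4*sqrt(30)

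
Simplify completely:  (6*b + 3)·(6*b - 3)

36*b² - 9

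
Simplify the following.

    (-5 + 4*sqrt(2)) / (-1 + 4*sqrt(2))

(-16*sqrt(2) + 27)/31

Multiply numerator and denominator by -4*sqrt(2) - 1.
Denominator becomes -31; numerator becomes -27 + 16*sqrt(2).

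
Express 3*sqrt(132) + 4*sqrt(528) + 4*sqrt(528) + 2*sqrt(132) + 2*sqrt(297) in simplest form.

48*sqrt(33)

3*sqrt(132) = 6*sqrt(33); 4*sqrt(528) = 16*sqrt(33); 4*sqrt(528) = 16*sqrt(33); 2*sqrt(132) = 4*sqrt(33); 2*sqrt(297) = 6*sqrt(33)
Combine: (6 + 16 + 16 + 4 + 6)·sqrt(33) = 48*sqrt(33)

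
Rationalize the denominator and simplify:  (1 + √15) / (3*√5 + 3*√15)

Multiply numerator and denominator by -3*√5 + 3*√15.
Denominator becomes 90; numerator becomes -15*√3 - 3*√5 + 3*√15 + 45.

(-5*√3 - √5 + √15 + 15)/30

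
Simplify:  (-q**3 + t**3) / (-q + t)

q**2 + q*t + t**2

t**3 - q**3 = (-q + t)(q**2 + q*t + t**2).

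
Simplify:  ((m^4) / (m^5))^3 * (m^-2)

m^(-5)

Inside the bracket: (m^-1)
Raise to the power 3: (m^-3)
Multiply by (m^-2): add exponents.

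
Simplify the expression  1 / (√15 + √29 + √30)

(-15*√58 + 7*√30 + 8*√29 + 22*√15)/772

Group as (√29 + √30) + √15; multiply by (√29 + √30) - √15, then rationalise the remaining surd.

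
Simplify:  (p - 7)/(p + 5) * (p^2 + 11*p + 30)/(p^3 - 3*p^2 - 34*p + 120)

Factor: p^2 + 11*p + 30 = (p + 5)*(p + 6);  p^3 - 3*p^2 - 34*p + 120 = (p - 4)*(p - 5)*(p + 6)
Cancel the common factors (p + 5), (p + 6).

(p - 7)/(p^2 - 9*p + 20)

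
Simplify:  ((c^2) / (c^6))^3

Inside the bracket: (c^-4)
Raise to the power 3: (c^-12)

c^(-12)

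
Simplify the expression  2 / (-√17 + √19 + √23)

Group as (√19 + √23) - √17; multiply by (√19 + √23) + √17, then rationalise the remaining surd.

(-50*√17 + 26*√23 + 42*√19 + 4*√7429)/1123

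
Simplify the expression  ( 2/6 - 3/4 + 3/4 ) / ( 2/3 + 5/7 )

7/29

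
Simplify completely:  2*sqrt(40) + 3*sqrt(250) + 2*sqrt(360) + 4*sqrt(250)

51*sqrt(10)

2*sqrt(40) = 4*sqrt(10); 3*sqrt(250) = 15*sqrt(10); 2*sqrt(360) = 12*sqrt(10); 4*sqrt(250) = 20*sqrt(10)
Combine: (4 + 15 + 12 + 20)·sqrt(10) = 51*sqrt(10)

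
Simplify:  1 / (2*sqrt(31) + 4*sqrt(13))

Multiply numerator and denominator by -4*sqrt(13) + 2*sqrt(31).
Denominator becomes -84; numerator becomes -4*sqrt(13) + 2*sqrt(31).

(-sqrt(31) + 2*sqrt(13))/42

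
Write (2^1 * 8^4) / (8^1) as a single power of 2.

2^1 = 2^1; 8^4 = 2^12; 8^1 = 2^3
Combine exponents: 2^10

2^10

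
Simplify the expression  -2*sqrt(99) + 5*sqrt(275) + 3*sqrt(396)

2*sqrt(99) = 6*sqrt(11); 5*sqrt(275) = 25*sqrt(11); 3*sqrt(396) = 18*sqrt(11)
Combine: (-6 + 25 + 18)·sqrt(11) = 37*sqrt(11)

37*sqrt(11)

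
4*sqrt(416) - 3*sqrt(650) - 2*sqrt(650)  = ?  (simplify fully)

4*sqrt(416) = 16*sqrt(26); 3*sqrt(650) = 15*sqrt(26); 2*sqrt(650) = 10*sqrt(26)
Combine: (16 - 15 - 10)·sqrt(26) = -9*sqrt(26)

-9*sqrt(26)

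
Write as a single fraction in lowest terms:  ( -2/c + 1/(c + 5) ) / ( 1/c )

(-c - 10)/(c + 5)

Numerator: -2/c + 1/(c + 5) = (-c - 10)/(c^2 + 5*c)
Denominator: 1/c = 1/c
Divide: ((-c - 10)/(c^2 + 5*c)) · (c) = (-c - 10)/(c + 5)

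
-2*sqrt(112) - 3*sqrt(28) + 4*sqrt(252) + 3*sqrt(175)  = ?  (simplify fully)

25*sqrt(7)

2*sqrt(112) = 8*sqrt(7); 3*sqrt(28) = 6*sqrt(7); 4*sqrt(252) = 24*sqrt(7); 3*sqrt(175) = 15*sqrt(7)
Combine: (-8 - 6 + 24 + 15)·sqrt(7) = 25*sqrt(7)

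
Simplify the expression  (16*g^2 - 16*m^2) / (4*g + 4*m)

Difference of squares: factor out (4*g + 4*m).

4*g - 4*m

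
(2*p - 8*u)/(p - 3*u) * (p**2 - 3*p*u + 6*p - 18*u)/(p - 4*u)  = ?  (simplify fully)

2*p + 12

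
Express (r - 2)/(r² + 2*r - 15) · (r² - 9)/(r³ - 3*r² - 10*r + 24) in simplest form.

1/(r² + r - 20)

Factor: r² + 2*r - 15 = (r + 5)·(r - 3);  r² - 9 = (r - 3)·(r + 3);  r³ - 3*r² - 10*r + 24 = (r - 2)·(r - 4)·(r + 3)
Cancel the common factors (r - 2), (r - 3), (r + 3).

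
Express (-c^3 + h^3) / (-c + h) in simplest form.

Factor as (a-b)(a^2+ab+b^2) with a=h, b=c.

c^2 + c*h + h^2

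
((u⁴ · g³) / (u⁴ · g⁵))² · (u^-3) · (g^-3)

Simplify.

1/(g⁷*u³)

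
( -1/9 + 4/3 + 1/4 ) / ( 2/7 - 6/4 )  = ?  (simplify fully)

Numerator: -1/9 + 4/3 + 1/4 = 53/36
Denominator: 2/7 - 6/4 = -17/14
Divide: (53/36) · (-14/17) = -371/306

-371/306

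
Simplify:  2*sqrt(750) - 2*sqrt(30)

8*sqrt(30)

2*sqrt(750) = 10*sqrt(30); 2*sqrt(30) = 2*sqrt(30)
Combine: (10 - 2)·sqrt(30) = 8*sqrt(30)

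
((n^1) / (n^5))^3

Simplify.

n^(-12)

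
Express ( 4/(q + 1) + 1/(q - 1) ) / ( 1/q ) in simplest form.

Numerator: 4/(q + 1) + 1/(q - 1) = (5*q - 3)/(q^2 - 1)
Denominator: 1/q = 1/q
Divide: ((5*q - 3)/(q^2 - 1)) · (q) = (5*q^2 - 3*q)/(q^2 - 1)

(5*q^2 - 3*q)/(q^2 - 1)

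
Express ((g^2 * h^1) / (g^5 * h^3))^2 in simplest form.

1/(g^6*h^4)

Inside the bracket: (g^-3) * (h^-2)
Raise to the power 2: (g^-6) * (h^-4)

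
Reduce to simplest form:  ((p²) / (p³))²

Inside the bracket: (p^-1)
Raise to the power 2: (p^-2)

p^(-2)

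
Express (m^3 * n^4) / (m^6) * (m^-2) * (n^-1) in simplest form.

n^3/m^5

Quotient: (m^-3) * n^4
Multiply by (m^-2) * (n^-1): add exponents.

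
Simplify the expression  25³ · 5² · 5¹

5^9

25³ = 5^6; 5² = 5^2; 5¹ = 5^1
Combine exponents: 5^9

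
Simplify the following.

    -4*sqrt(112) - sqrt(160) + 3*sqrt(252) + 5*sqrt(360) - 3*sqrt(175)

-13*sqrt(7) + 26*sqrt(10)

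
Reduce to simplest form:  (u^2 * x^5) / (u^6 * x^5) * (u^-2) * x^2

x^2/u^6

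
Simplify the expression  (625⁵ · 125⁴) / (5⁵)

625⁵ = 5^20; 125⁴ = 5^12; 5⁵ = 5^5
Combine exponents: 5^27

5^27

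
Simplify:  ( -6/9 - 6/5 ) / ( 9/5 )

-28/27

Numerator: -6/9 - 6/5 = -28/15
Denominator: 9/5 = 9/5
Divide: (-28/15) · (5/9) = -28/27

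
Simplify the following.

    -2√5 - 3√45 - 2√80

-19*√5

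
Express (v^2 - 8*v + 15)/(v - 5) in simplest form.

Factor: v^2 - 8*v + 15 = (v - 3)*(v - 5)
Cancel the common factor (v - 5).

v - 3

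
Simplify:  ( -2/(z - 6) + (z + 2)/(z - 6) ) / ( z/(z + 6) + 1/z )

Numerator: -2/(z - 6) + (z + 2)/(z - 6) = z/(z - 6)
Denominator: z/(z + 6) + 1/z = (z^2 + z + 6)/(z^2 + 6*z)
Divide: (z/(z - 6)) · ((z^2 + 6*z)/(z^2 + z + 6)) = (z^3 + 6*z^2)/(z^3 - 5*z^2 - 36)

(z^3 + 6*z^2)/(z^3 - 5*z^2 - 36)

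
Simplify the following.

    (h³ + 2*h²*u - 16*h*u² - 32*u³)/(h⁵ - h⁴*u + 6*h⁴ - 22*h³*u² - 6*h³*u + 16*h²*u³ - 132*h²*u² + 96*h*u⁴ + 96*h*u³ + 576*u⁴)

-1/(-h² + 3*h*u - 6*h + 18*u)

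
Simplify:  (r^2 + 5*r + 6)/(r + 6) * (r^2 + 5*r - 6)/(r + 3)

r^2 + r - 2

Factor: r^2 + 5*r + 6 = (r + 3)*(r + 2);  r^2 + 5*r - 6 = (r + 6)*(r - 1)
Cancel the common factors (r + 3), (r + 6).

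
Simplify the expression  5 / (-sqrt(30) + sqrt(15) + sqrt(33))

Group as (sqrt(15) + sqrt(33)) - sqrt(30); multiply by (sqrt(15) + sqrt(33)) + sqrt(30), then rationalise the remaining surd.

(-15*sqrt(30) + 10*sqrt(33) + 40*sqrt(15) + 25*sqrt(66))/276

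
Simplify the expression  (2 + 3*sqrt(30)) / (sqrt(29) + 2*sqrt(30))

Multiply numerator and denominator by -sqrt(29) + 2*sqrt(30).
Denominator becomes 91; numerator becomes -3*sqrt(870) - 2*sqrt(29) + 4*sqrt(30) + 180.

(-3*sqrt(870) - 2*sqrt(29) + 4*sqrt(30) + 180)/91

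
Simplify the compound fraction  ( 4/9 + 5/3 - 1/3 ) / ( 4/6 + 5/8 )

Numerator: 4/9 + 5/3 - 1/3 = 16/9
Denominator: 4/6 + 5/8 = 31/24
Divide: (16/9) · (24/31) = 128/93

128/93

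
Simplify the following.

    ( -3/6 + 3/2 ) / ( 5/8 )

8/5

Numerator: -3/6 + 3/2 = 1
Denominator: 5/8 = 5/8
Divide: (1) · (8/5) = 8/5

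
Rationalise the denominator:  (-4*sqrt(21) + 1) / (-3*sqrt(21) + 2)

(sqrt(21) + 50)/37

Multiply numerator and denominator by 2 + 3*sqrt(21).
Denominator becomes -185; numerator becomes -250 - 5*sqrt(21).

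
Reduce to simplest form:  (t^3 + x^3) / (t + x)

t^2 - t*x + x^2

x^3 + t^3 = (t + x)(t^2 - t*x + x^2).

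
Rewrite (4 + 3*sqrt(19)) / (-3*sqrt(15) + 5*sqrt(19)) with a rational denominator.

Multiply numerator and denominator by 3*sqrt(15) + 5*sqrt(19).
Denominator becomes 340; numerator becomes 12*sqrt(15) + 20*sqrt(19) + 9*sqrt(285) + 285.

(12*sqrt(15) + 20*sqrt(19) + 9*sqrt(285) + 285)/340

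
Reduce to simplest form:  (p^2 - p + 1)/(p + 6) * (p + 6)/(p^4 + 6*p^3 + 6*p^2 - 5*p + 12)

1/(p^2 + 7*p + 12)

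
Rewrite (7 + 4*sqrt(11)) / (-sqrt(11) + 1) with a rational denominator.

(-51 - 11*sqrt(11))/10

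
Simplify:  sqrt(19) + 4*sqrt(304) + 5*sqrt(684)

47*sqrt(19)

sqrt(19) = sqrt(19); 4*sqrt(304) = 16*sqrt(19); 5*sqrt(684) = 30*sqrt(19)
Combine: (1 + 16 + 30)·sqrt(19) = 47*sqrt(19)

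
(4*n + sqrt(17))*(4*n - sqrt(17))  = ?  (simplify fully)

Product of conjugates: (P+Q)(P-Q) = P**2 - Q**2.

16*n**2 - 17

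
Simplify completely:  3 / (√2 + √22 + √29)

Group as (√2 + √22) + √29; multiply by (√2 + √22) - √29, then rationalise the remaining surd.

(-12*√319 - 15*√29 + 27*√22 + 147*√2)/151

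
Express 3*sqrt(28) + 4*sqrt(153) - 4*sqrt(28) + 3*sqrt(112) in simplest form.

3*sqrt(28) = 6*sqrt(7); 4*sqrt(153) = 12*sqrt(17); 4*sqrt(28) = 8*sqrt(7); 3*sqrt(112) = 12*sqrt(7)

10*sqrt(7) + 12*sqrt(17)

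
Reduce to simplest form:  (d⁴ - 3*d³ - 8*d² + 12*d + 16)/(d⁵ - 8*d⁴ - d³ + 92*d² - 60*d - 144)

Factor: d⁴ - 3*d³ - 8*d² + 12*d + 16 = (d + 2)·(d + 1)·(d - 2)·(d - 4);  d⁵ - 8*d⁴ - d³ + 92*d² - 60*d - 144 = (d - 2)·(d + 3)·(d - 4)·(d + 1)·(d - 6)
Cancel the common factors (d - 4), (d - 2), (d + 1).

(d + 2)/(d² - 3*d - 18)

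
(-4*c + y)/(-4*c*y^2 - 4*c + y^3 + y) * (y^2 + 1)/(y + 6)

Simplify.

1/(y + 6)

Factor: -4*c*y^2 - 4*c + y^3 + y = (-4*c + y)*(y^2 + 1)
Cancel the common factors (y^2 + 1), (-4*c + y).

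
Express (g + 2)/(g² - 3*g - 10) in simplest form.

Factor: g² - 3*g - 10 = (g + 2)·(g - 5)
Cancel the common factor (g + 2).

1/(g - 5)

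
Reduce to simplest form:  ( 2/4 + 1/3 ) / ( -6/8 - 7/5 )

Numerator: 2/4 + 1/3 = 5/6
Denominator: -6/8 - 7/5 = -43/20
Divide: (5/6) · (-20/43) = -50/129

-50/129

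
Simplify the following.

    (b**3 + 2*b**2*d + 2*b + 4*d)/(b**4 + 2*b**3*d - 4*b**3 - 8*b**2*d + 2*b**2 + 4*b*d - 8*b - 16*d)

1/(b - 4)

Factor: b**3 + 2*b**2*d + 2*b + 4*d = (b**2 + 2)*(b + 2*d);  b**4 + 2*b**3*d - 4*b**3 - 8*b**2*d + 2*b**2 + 4*b*d - 8*b - 16*d = (b**2 + 2)*(b - 4)*(b + 2*d)
Cancel the common factors (b**2 + 2), (b + 2*d).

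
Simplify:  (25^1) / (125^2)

5^(-4)

25^1 = 5^2; 125^2 = 5^6
Combine exponents: 5^(-4)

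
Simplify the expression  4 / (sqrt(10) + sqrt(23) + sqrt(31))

Group as (sqrt(23) + sqrt(31)) + sqrt(10); multiply by (sqrt(23) + sqrt(31)) - sqrt(10), then rationalise the remaining surd.

(-2*sqrt(7130) + 2*sqrt(31) + 18*sqrt(23) + 44*sqrt(10))/229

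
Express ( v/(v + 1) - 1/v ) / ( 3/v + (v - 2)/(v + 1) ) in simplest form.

(v^2 - v - 1)/(v^2 + v + 3)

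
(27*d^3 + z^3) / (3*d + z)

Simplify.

9*d^2 - 3*d*z + z^2

Apply the sum-of-cubes factorisation and cancel (3*d + z).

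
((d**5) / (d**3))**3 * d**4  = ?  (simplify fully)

d**10

Inside the bracket: d**2
Raise to the power 3: d**6
Multiply by d**4: add exponents.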